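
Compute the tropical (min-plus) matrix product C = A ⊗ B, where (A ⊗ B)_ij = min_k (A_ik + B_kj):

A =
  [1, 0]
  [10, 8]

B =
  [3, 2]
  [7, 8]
A ⊗ B =
  [4, 3]
  [13, 12]

Apply the min-plus product entry-by-entry:
  C[0][0] = min over k of (A[0][0] + B[0][0] = 1 + 3 = 4, A[0][1] + B[1][0] = 0 + 7 = 7) = 4 (attained at k = 0)
  C[0][1] = min over k of (A[0][0] + B[0][1] = 1 + 2 = 3, A[0][1] + B[1][1] = 0 + 8 = 8) = 3 (attained at k = 0)
  C[1][0] = min over k of (A[1][0] + B[0][0] = 10 + 3 = 13, A[1][1] + B[1][0] = 8 + 7 = 15) = 13 (attained at k = 0)
  C[1][1] = min over k of (A[1][0] + B[0][1] = 10 + 2 = 12, A[1][1] + B[1][1] = 8 + 8 = 16) = 12 (attained at k = 0)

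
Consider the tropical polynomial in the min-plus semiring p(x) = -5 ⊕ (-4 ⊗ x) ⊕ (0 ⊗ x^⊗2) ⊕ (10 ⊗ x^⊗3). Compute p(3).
p(3) = -5

A tropical monomial a ⊗ x^⊗i evaluates to a + i · x. Evaluating each term at x = 3:
  Term 0 contributes -5 + 0 · 3 = -5
  Term 1 contributes -4 + 1 · 3 = -1
  Term 2 contributes 0 + 2 · 3 = 6
  Term 3 contributes 10 + 3 · 3 = 19
p(3) = ⊕ of these = min[-5, -1, 6, 19] = -5.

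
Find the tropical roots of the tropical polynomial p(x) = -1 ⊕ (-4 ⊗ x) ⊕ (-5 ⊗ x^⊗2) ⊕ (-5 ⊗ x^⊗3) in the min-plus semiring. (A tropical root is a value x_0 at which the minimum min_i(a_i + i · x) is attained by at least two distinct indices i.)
Roots: {0, 1, 3}

Each tropical root is a break point of the lower envelope of the lines y = a_i + i · x (there are 4 lines, with slopes 0, 1, ..., 3). Only the lines that attain the minimum somewhere contribute to roots; other lines are dominated. Here the surviving (envelope) indices are i = 3, i = 2, i = 1, i = 0.
Intersections between consecutive envelope lines give the roots: for adjacent envelope indices i < j the intersection is x = (a_i − a_j) / (j − i). Reading off the sorted break points: {0, 1, 3}.
Verification: at each break x_0, at least two indices attain the minimum of min_i(a_i + i · x_0).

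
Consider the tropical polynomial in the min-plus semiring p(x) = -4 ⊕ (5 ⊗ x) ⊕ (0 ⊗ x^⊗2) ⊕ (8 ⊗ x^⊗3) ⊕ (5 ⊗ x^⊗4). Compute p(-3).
p(-3) = -7

A tropical monomial a ⊗ x^⊗i evaluates to a + i · x. Evaluating each term at x = -3:
  Term 0 contributes -4 + 0 · -3 = -4
  Term 1 contributes 5 + 1 · -3 = 2
  Term 2 contributes 0 + 2 · -3 = -6
  Term 3 contributes 8 + 3 · -3 = -1
  Term 4 contributes 5 + 4 · -3 = -7
p(-3) = ⊕ of these = min[-4, 2, -6, -1, -7] = -7.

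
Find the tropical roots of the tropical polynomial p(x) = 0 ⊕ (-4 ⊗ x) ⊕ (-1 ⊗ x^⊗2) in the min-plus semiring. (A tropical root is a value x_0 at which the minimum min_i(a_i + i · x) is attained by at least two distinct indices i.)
Roots: {-3, 4}

Each tropical root is a break point of the lower envelope of the lines y = a_i + i · x (there are 3 lines, with slopes 0, 1, ..., 2). Only the lines that attain the minimum somewhere contribute to roots; other lines are dominated. Here the surviving (envelope) indices are i = 2, i = 1, i = 0.
Intersections between consecutive envelope lines give the roots: for adjacent envelope indices i < j the intersection is x = (a_i − a_j) / (j − i). Reading off the sorted break points: {-3, 4}.
Verification: at each break x_0, at least two indices attain the minimum of min_i(a_i + i · x_0).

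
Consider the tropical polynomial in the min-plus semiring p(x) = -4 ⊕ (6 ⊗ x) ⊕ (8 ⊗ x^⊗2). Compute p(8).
p(8) = -4

A tropical monomial a ⊗ x^⊗i evaluates to a + i · x. Evaluating each term at x = 8:
  Term 0 contributes -4 + 0 · 8 = -4
  Term 1 contributes 6 + 1 · 8 = 14
  Term 2 contributes 8 + 2 · 8 = 24
p(8) = ⊕ of these = min[-4, 14, 24] = -4.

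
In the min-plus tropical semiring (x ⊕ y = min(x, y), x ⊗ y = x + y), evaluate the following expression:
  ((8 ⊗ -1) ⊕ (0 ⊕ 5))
((8 ⊗ -1) ⊕ (0 ⊕ 5)) = 0

Expand innermost to outermost. Recall ⊕ takes the minimum of its arguments and ⊗ takes their sum. Working out the expression ((8 ⊗ -1) ⊕ (0 ⊕ 5)) gives 0.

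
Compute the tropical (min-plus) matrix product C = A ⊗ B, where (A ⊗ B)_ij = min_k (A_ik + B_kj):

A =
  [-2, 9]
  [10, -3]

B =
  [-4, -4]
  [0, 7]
A ⊗ B =
  [-6, -6]
  [-3, 4]

Apply the min-plus product entry-by-entry:
  C[0][0] = min over k of (A[0][0] + B[0][0] = -2 + -4 = -6, A[0][1] + B[1][0] = 9 + 0 = 9) = -6 (attained at k = 0)
  C[0][1] = min over k of (A[0][0] + B[0][1] = -2 + -4 = -6, A[0][1] + B[1][1] = 9 + 7 = 16) = -6 (attained at k = 0)
  C[1][0] = min over k of (A[1][0] + B[0][0] = 10 + -4 = 6, A[1][1] + B[1][0] = -3 + 0 = -3) = -3 (attained at k = 1)
  C[1][1] = min over k of (A[1][0] + B[0][1] = 10 + -4 = 6, A[1][1] + B[1][1] = -3 + 7 = 4) = 4 (attained at k = 1)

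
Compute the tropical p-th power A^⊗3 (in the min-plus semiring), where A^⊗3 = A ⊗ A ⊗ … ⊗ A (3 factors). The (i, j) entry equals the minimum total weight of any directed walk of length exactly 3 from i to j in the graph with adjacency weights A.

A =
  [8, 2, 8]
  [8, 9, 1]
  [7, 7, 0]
A^⊗3 =
  [10, 10, 3]
  [8, 8, 1]
  [7, 7, 0]

Each entry (A^⊗3)_ij equals the minimum over all length-3 walks i = v_0 → v_1 → … → v_3 = j of Σ_t A[v_t][v_{t+1}]. For example, for (i, j) = (0, 2) we minimise over 9 possible intermediate vertex sequences; the minimum is 3, attained along the walk 0 → 1 → 2 → 2.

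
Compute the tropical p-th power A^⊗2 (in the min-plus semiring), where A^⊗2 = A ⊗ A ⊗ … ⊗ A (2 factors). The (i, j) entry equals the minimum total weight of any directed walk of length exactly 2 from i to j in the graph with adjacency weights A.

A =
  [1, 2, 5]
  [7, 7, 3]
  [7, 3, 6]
A^⊗2 =
  [2, 3, 5]
  [8, 6, 9]
  [8, 9, 6]

Each entry (A^⊗2)_ij equals the minimum over all length-2 walks i = v_0 → v_1 → … → v_2 = j of Σ_t A[v_t][v_{t+1}]. For example, for (i, j) = (0, 2) we minimise over 3 possible intermediate vertex sequences; the minimum is 5, attained along the walk 0 → 1 → 2.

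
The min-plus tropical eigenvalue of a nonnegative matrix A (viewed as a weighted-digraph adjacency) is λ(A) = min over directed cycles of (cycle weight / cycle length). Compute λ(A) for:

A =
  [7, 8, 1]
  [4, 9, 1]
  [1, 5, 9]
λ(A) = 1

Enumerate directed cycles and compute their means (weight / length). Sample:
  cycle 0 → 0: weight = 7, length = 1, mean = 7/1 ≈ 7.000
  cycle 1 → 1: weight = 9, length = 1, mean = 9/1 ≈ 9.000
  cycle 2 → 2: weight = 9, length = 1, mean = 9/1 ≈ 9.000
  cycle 0 → 1 → 0: weight = 12, length = 2, mean = 12/2 ≈ 6.000
  cycle 0 → 2 → 0: weight = 2, length = 2, mean = 2/2 ≈ 1.000
  cycle 1 → 0 → 1: weight = 12, length = 2, mean = 12/2 ≈ 6.000
Minimum mean = 1.000, attained e.g. along the cycle 0 → 2 → 0 with weight 2 and length 2. So λ(A) = 2/2 = 1.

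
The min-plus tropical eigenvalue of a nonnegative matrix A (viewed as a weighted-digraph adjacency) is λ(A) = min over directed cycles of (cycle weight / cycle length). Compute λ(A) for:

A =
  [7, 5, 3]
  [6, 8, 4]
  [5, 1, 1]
λ(A) = 1

Enumerate directed cycles and compute their means (weight / length). Sample:
  cycle 0 → 0: weight = 7, length = 1, mean = 7/1 ≈ 7.000
  cycle 1 → 1: weight = 8, length = 1, mean = 8/1 ≈ 8.000
  cycle 2 → 2: weight = 1, length = 1, mean = 1/1 ≈ 1.000
  cycle 0 → 1 → 0: weight = 11, length = 2, mean = 11/2 ≈ 5.500
  cycle 0 → 2 → 0: weight = 8, length = 2, mean = 8/2 ≈ 4.000
  cycle 1 → 0 → 1: weight = 11, length = 2, mean = 11/2 ≈ 5.500
Minimum mean = 1.000, attained e.g. along the cycle 2 → 2 with weight 1 and length 1. So λ(A) = 1/1 = 1.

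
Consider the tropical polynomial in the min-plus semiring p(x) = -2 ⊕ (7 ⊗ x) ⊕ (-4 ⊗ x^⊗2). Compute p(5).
p(5) = -2

A tropical monomial a ⊗ x^⊗i evaluates to a + i · x. Evaluating each term at x = 5:
  Term 0 contributes -2 + 0 · 5 = -2
  Term 1 contributes 7 + 1 · 5 = 12
  Term 2 contributes -4 + 2 · 5 = 6
p(5) = ⊕ of these = min[-2, 12, 6] = -2.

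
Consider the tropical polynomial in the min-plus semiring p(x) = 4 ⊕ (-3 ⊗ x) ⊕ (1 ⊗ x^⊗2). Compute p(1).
p(1) = -2

A tropical monomial a ⊗ x^⊗i evaluates to a + i · x. Evaluating each term at x = 1:
  Term 0 contributes 4 + 0 · 1 = 4
  Term 1 contributes -3 + 1 · 1 = -2
  Term 2 contributes 1 + 2 · 1 = 3
p(1) = ⊕ of these = min[4, -2, 3] = -2.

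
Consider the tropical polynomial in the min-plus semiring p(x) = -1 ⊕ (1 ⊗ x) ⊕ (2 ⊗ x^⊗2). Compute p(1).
p(1) = -1

A tropical monomial a ⊗ x^⊗i evaluates to a + i · x. Evaluating each term at x = 1:
  Term 0 contributes -1 + 0 · 1 = -1
  Term 1 contributes 1 + 1 · 1 = 2
  Term 2 contributes 2 + 2 · 1 = 4
p(1) = ⊕ of these = min[-1, 2, 4] = -1.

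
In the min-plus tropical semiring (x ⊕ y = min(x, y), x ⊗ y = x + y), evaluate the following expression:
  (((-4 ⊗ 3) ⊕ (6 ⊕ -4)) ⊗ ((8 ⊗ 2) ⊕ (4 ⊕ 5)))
(((-4 ⊗ 3) ⊕ (6 ⊕ -4)) ⊗ ((8 ⊗ 2) ⊕ (4 ⊕ 5))) = 0

Expand innermost to outermost. Recall ⊕ takes the minimum of its arguments and ⊗ takes their sum. Working out the expression (((-4 ⊗ 3) ⊕ (6 ⊕ -4)) ⊗ ((8 ⊗ 2) ⊕ (4 ⊕ 5))) gives 0.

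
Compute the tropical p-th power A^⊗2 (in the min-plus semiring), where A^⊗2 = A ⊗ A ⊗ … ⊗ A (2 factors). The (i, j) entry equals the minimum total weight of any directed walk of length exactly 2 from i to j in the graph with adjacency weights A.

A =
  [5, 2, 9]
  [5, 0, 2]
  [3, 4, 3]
A^⊗2 =
  [7, 2, 4]
  [5, 0, 2]
  [6, 4, 6]

Each entry (A^⊗2)_ij equals the minimum over all length-2 walks i = v_0 → v_1 → … → v_2 = j of Σ_t A[v_t][v_{t+1}]. For example, for (i, j) = (0, 2) we minimise over 3 possible intermediate vertex sequences; the minimum is 4, attained along the walk 0 → 1 → 2.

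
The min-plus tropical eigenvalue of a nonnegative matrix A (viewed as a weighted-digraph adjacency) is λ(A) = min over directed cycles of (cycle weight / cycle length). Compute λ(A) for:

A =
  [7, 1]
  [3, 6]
λ(A) = 2

Enumerate directed cycles and compute their means (weight / length). Sample:
  cycle 0 → 0: weight = 7, length = 1, mean = 7/1 ≈ 7.000
  cycle 1 → 1: weight = 6, length = 1, mean = 6/1 ≈ 6.000
  cycle 0 → 1 → 0: weight = 4, length = 2, mean = 4/2 ≈ 2.000
  cycle 1 → 0 → 1: weight = 4, length = 2, mean = 4/2 ≈ 2.000
Minimum mean = 2.000, attained e.g. along the cycle 0 → 1 → 0 with weight 4 and length 2. So λ(A) = 4/2 = 2.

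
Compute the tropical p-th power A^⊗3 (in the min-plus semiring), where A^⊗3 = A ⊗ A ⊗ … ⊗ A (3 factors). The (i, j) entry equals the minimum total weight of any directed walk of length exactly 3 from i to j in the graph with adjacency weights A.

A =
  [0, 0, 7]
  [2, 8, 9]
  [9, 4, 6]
A^⊗3 =
  [0, 0, 7]
  [2, 2, 9]
  [6, 6, 13]

Each entry (A^⊗3)_ij equals the minimum over all length-3 walks i = v_0 → v_1 → … → v_3 = j of Σ_t A[v_t][v_{t+1}]. For example, for (i, j) = (0, 2) we minimise over 9 possible intermediate vertex sequences; the minimum is 7, attained along the walk 0 → 0 → 0 → 2.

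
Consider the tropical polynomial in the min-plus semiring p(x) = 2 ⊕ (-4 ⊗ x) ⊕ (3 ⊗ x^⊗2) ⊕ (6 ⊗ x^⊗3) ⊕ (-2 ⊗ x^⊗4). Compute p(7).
p(7) = 2

A tropical monomial a ⊗ x^⊗i evaluates to a + i · x. Evaluating each term at x = 7:
  Term 0 contributes 2 + 0 · 7 = 2
  Term 1 contributes -4 + 1 · 7 = 3
  Term 2 contributes 3 + 2 · 7 = 17
  Term 3 contributes 6 + 3 · 7 = 27
  Term 4 contributes -2 + 4 · 7 = 26
p(7) = ⊕ of these = min[2, 3, 17, 27, 26] = 2.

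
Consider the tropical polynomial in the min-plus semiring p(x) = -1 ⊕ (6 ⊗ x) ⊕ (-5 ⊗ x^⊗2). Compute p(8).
p(8) = -1

A tropical monomial a ⊗ x^⊗i evaluates to a + i · x. Evaluating each term at x = 8:
  Term 0 contributes -1 + 0 · 8 = -1
  Term 1 contributes 6 + 1 · 8 = 14
  Term 2 contributes -5 + 2 · 8 = 11
p(8) = ⊕ of these = min[-1, 14, 11] = -1.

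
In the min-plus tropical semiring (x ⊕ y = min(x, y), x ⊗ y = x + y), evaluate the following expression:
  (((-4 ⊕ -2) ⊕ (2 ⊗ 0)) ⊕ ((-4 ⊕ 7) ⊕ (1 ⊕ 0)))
(((-4 ⊕ -2) ⊕ (2 ⊗ 0)) ⊕ ((-4 ⊕ 7) ⊕ (1 ⊕ 0))) = -4

Expand innermost to outermost. Recall ⊕ takes the minimum of its arguments and ⊗ takes their sum. Working out the expression (((-4 ⊕ -2) ⊕ (2 ⊗ 0)) ⊕ ((-4 ⊕ 7) ⊕ (1 ⊕ 0))) gives -4.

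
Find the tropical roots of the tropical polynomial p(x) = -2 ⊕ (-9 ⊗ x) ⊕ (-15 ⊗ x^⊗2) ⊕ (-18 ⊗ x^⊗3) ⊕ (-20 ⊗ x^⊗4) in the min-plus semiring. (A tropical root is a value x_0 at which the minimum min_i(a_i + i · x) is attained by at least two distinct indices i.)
Roots: {2, 3, 6, 7}

Each tropical root is a break point of the lower envelope of the lines y = a_i + i · x (there are 5 lines, with slopes 0, 1, ..., 4). Only the lines that attain the minimum somewhere contribute to roots; other lines are dominated. Here the surviving (envelope) indices are i = 4, i = 3, i = 2, i = 1, i = 0.
Intersections between consecutive envelope lines give the roots: for adjacent envelope indices i < j the intersection is x = (a_i − a_j) / (j − i). Reading off the sorted break points: {2, 3, 6, 7}.
Verification: at each break x_0, at least two indices attain the minimum of min_i(a_i + i · x_0).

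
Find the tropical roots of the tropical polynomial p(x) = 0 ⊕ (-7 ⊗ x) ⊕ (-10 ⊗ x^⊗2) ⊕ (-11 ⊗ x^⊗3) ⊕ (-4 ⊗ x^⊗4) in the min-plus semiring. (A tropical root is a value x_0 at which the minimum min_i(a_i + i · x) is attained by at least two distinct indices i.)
Roots: {-7, 1, 3, 7}

Each tropical root is a break point of the lower envelope of the lines y = a_i + i · x (there are 5 lines, with slopes 0, 1, ..., 4). Only the lines that attain the minimum somewhere contribute to roots; other lines are dominated. Here the surviving (envelope) indices are i = 4, i = 3, i = 2, i = 1, i = 0.
Intersections between consecutive envelope lines give the roots: for adjacent envelope indices i < j the intersection is x = (a_i − a_j) / (j − i). Reading off the sorted break points: {-7, 1, 3, 7}.
Verification: at each break x_0, at least two indices attain the minimum of min_i(a_i + i · x_0).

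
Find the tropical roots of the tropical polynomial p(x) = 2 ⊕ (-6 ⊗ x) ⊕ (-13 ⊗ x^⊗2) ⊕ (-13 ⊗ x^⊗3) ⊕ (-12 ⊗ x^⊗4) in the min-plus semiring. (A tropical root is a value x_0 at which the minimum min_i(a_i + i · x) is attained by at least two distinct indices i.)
Roots: {-1, 0, 7, 8}

Each tropical root is a break point of the lower envelope of the lines y = a_i + i · x (there are 5 lines, with slopes 0, 1, ..., 4). Only the lines that attain the minimum somewhere contribute to roots; other lines are dominated. Here the surviving (envelope) indices are i = 4, i = 3, i = 2, i = 1, i = 0.
Intersections between consecutive envelope lines give the roots: for adjacent envelope indices i < j the intersection is x = (a_i − a_j) / (j − i). Reading off the sorted break points: {-1, 0, 7, 8}.
Verification: at each break x_0, at least two indices attain the minimum of min_i(a_i + i · x_0).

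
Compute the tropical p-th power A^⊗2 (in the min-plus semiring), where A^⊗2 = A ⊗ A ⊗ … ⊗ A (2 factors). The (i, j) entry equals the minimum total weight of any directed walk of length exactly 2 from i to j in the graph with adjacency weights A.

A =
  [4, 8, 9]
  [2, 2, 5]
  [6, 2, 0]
A^⊗2 =
  [8, 10, 9]
  [4, 4, 5]
  [4, 2, 0]

Each entry (A^⊗2)_ij equals the minimum over all length-2 walks i = v_0 → v_1 → … → v_2 = j of Σ_t A[v_t][v_{t+1}]. For example, for (i, j) = (0, 2) we minimise over 3 possible intermediate vertex sequences; the minimum is 9, attained along the walk 0 → 2 → 2.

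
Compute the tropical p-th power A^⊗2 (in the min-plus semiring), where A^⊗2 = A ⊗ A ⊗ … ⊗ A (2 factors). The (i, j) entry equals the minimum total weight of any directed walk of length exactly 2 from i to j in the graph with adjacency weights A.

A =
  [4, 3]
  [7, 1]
A^⊗2 =
  [8, 4]
  [8, 2]

Each entry (A^⊗2)_ij equals the minimum over all length-2 walks i = v_0 → v_1 → … → v_2 = j of Σ_t A[v_t][v_{t+1}]. For example, for (i, j) = (0, 1) we minimise over 2 possible intermediate vertex sequences; the minimum is 4, attained along the walk 0 → 1 → 1.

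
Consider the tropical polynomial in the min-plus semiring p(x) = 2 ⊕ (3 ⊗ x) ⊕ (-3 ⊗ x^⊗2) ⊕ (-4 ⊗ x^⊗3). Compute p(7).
p(7) = 2

A tropical monomial a ⊗ x^⊗i evaluates to a + i · x. Evaluating each term at x = 7:
  Term 0 contributes 2 + 0 · 7 = 2
  Term 1 contributes 3 + 1 · 7 = 10
  Term 2 contributes -3 + 2 · 7 = 11
  Term 3 contributes -4 + 3 · 7 = 17
p(7) = ⊕ of these = min[2, 10, 11, 17] = 2.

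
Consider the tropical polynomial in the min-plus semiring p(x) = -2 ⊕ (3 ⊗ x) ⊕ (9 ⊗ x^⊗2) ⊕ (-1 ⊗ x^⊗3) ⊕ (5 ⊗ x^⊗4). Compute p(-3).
p(-3) = -10

A tropical monomial a ⊗ x^⊗i evaluates to a + i · x. Evaluating each term at x = -3:
  Term 0 contributes -2 + 0 · -3 = -2
  Term 1 contributes 3 + 1 · -3 = 0
  Term 2 contributes 9 + 2 · -3 = 3
  Term 3 contributes -1 + 3 · -3 = -10
  Term 4 contributes 5 + 4 · -3 = -7
p(-3) = ⊕ of these = min[-2, 0, 3, -10, -7] = -10.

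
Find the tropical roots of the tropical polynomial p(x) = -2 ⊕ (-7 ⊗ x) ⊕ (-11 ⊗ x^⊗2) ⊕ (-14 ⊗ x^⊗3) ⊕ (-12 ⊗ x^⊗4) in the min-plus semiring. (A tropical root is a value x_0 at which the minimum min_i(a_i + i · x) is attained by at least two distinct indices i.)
Roots: {-2, 3, 4, 5}

Each tropical root is a break point of the lower envelope of the lines y = a_i + i · x (there are 5 lines, with slopes 0, 1, ..., 4). Only the lines that attain the minimum somewhere contribute to roots; other lines are dominated. Here the surviving (envelope) indices are i = 4, i = 3, i = 2, i = 1, i = 0.
Intersections between consecutive envelope lines give the roots: for adjacent envelope indices i < j the intersection is x = (a_i − a_j) / (j − i). Reading off the sorted break points: {-2, 3, 4, 5}.
Verification: at each break x_0, at least two indices attain the minimum of min_i(a_i + i · x_0).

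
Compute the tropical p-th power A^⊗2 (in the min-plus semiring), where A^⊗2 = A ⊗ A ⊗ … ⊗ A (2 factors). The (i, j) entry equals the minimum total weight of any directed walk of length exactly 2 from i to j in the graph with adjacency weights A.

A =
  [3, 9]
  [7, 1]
A^⊗2 =
  [6, 10]
  [8, 2]

Each entry (A^⊗2)_ij equals the minimum over all length-2 walks i = v_0 → v_1 → … → v_2 = j of Σ_t A[v_t][v_{t+1}]. For example, for (i, j) = (0, 1) we minimise over 2 possible intermediate vertex sequences; the minimum is 10, attained along the walk 0 → 1 → 1.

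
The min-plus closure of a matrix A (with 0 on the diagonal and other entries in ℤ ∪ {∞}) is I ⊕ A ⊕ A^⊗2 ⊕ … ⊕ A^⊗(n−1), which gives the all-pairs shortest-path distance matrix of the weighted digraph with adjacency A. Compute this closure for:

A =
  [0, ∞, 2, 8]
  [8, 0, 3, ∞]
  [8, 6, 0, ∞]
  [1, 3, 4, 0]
Closure =
  [0, 8, 2, 8]
  [8, 0, 3, 16]
  [8, 6, 0, 16]
  [1, 3, 3, 0]

This is the Floyd-Warshall all-pairs shortest-path computation. For each intermediate vertex k = 0, 1, …, 3, update dist[i][j] ← min(dist[i][j], dist[i][k] + dist[k][j]). The final matrix gives, for each (i, j), the minimum total weight of any directed path from i to j (possibly empty when i = j).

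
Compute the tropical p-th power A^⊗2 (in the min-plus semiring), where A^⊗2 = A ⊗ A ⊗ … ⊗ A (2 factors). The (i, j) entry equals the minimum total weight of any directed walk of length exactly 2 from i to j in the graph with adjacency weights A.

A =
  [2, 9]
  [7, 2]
A^⊗2 =
  [4, 11]
  [9, 4]

Each entry (A^⊗2)_ij equals the minimum over all length-2 walks i = v_0 → v_1 → … → v_2 = j of Σ_t A[v_t][v_{t+1}]. For example, for (i, j) = (0, 1) we minimise over 2 possible intermediate vertex sequences; the minimum is 11, attained along the walk 0 → 0 → 1.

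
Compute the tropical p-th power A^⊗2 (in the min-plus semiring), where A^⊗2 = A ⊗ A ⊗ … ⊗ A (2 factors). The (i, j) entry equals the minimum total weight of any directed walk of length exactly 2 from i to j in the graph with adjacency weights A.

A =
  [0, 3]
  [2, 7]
A^⊗2 =
  [0, 3]
  [2, 5]

Each entry (A^⊗2)_ij equals the minimum over all length-2 walks i = v_0 → v_1 → … → v_2 = j of Σ_t A[v_t][v_{t+1}]. For example, for (i, j) = (0, 1) we minimise over 2 possible intermediate vertex sequences; the minimum is 3, attained along the walk 0 → 0 → 1.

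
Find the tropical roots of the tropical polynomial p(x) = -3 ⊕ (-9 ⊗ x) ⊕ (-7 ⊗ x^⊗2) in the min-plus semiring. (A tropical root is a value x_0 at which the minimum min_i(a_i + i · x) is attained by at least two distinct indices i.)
Roots: {-2, 6}

Each tropical root is a break point of the lower envelope of the lines y = a_i + i · x (there are 3 lines, with slopes 0, 1, ..., 2). Only the lines that attain the minimum somewhere contribute to roots; other lines are dominated. Here the surviving (envelope) indices are i = 2, i = 1, i = 0.
Intersections between consecutive envelope lines give the roots: for adjacent envelope indices i < j the intersection is x = (a_i − a_j) / (j − i). Reading off the sorted break points: {-2, 6}.
Verification: at each break x_0, at least two indices attain the minimum of min_i(a_i + i · x_0).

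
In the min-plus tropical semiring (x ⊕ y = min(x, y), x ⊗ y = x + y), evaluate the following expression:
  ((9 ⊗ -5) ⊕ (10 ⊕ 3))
((9 ⊗ -5) ⊕ (10 ⊕ 3)) = 3

Expand innermost to outermost. Recall ⊕ takes the minimum of its arguments and ⊗ takes their sum. Working out the expression ((9 ⊗ -5) ⊕ (10 ⊕ 3)) gives 3.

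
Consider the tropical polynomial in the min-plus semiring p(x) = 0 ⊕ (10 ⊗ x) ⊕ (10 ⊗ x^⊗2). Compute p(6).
p(6) = 0

A tropical monomial a ⊗ x^⊗i evaluates to a + i · x. Evaluating each term at x = 6:
  Term 0 contributes 0 + 0 · 6 = 0
  Term 1 contributes 10 + 1 · 6 = 16
  Term 2 contributes 10 + 2 · 6 = 22
p(6) = ⊕ of these = min[0, 16, 22] = 0.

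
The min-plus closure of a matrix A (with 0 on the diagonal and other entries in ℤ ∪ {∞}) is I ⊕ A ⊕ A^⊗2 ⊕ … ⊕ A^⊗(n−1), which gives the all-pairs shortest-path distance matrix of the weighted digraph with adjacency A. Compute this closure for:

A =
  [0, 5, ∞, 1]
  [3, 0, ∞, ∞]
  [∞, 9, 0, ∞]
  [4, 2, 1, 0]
Closure =
  [0, 3, 2, 1]
  [3, 0, 5, 4]
  [12, 9, 0, 13]
  [4, 2, 1, 0]

This is the Floyd-Warshall all-pairs shortest-path computation. For each intermediate vertex k = 0, 1, …, 3, update dist[i][j] ← min(dist[i][j], dist[i][k] + dist[k][j]). The final matrix gives, for each (i, j), the minimum total weight of any directed path from i to j (possibly empty when i = j).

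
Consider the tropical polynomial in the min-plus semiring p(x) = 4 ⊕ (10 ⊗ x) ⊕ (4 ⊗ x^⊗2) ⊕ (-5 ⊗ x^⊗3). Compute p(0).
p(0) = -5

A tropical monomial a ⊗ x^⊗i evaluates to a + i · x. Evaluating each term at x = 0:
  Term 0 contributes 4 + 0 · 0 = 4
  Term 1 contributes 10 + 1 · 0 = 10
  Term 2 contributes 4 + 2 · 0 = 4
  Term 3 contributes -5 + 3 · 0 = -5
p(0) = ⊕ of these = min[4, 10, 4, -5] = -5.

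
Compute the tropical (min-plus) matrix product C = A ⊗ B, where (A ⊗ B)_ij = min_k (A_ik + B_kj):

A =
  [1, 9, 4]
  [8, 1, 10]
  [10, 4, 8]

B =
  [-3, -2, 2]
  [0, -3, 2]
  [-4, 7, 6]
A ⊗ B =
  [-2, -1, 3]
  [1, -2, 3]
  [4, 1, 6]

Apply the min-plus product entry-by-entry:
  C[0][0] = min over k of (A[0][0] + B[0][0] = 1 + -3 = -2, A[0][1] + B[1][0] = 9 + 0 = 9, A[0][2] + B[2][0] = 4 + -4 = 0) = -2 (attained at k = 0)
  C[0][1] = min over k of (A[0][0] + B[0][1] = 1 + -2 = -1, A[0][1] + B[1][1] = 9 + -3 = 6, A[0][2] + B[2][1] = 4 + 7 = 11) = -1 (attained at k = 0)
  C[0][2] = min over k of (A[0][0] + B[0][2] = 1 + 2 = 3, A[0][1] + B[1][2] = 9 + 2 = 11, A[0][2] + B[2][2] = 4 + 6 = 10) = 3 (attained at k = 0)
  C[1][0] = min over k of (A[1][0] + B[0][0] = 8 + -3 = 5, A[1][1] + B[1][0] = 1 + 0 = 1, A[1][2] + B[2][0] = 10 + -4 = 6) = 1 (attained at k = 1)
  C[1][1] = min over k of (A[1][0] + B[0][1] = 8 + -2 = 6, A[1][1] + B[1][1] = 1 + -3 = -2, A[1][2] + B[2][1] = 10 + 7 = 17) = -2 (attained at k = 1)
  C[1][2] = min over k of (A[1][0] + B[0][2] = 8 + 2 = 10, A[1][1] + B[1][2] = 1 + 2 = 3, A[1][2] + B[2][2] = 10 + 6 = 16) = 3 (attained at k = 1)
  C[2][0] = min over k of (A[2][0] + B[0][0] = 10 + -3 = 7, A[2][1] + B[1][0] = 4 + 0 = 4, A[2][2] + B[2][0] = 8 + -4 = 4) = 4 (attained at k = 1)
  C[2][1] = min over k of (A[2][0] + B[0][1] = 10 + -2 = 8, A[2][1] + B[1][1] = 4 + -3 = 1, A[2][2] + B[2][1] = 8 + 7 = 15) = 1 (attained at k = 1)
  C[2][2] = min over k of (A[2][0] + B[0][2] = 10 + 2 = 12, A[2][1] + B[1][2] = 4 + 2 = 6, A[2][2] + B[2][2] = 8 + 6 = 14) = 6 (attained at k = 1)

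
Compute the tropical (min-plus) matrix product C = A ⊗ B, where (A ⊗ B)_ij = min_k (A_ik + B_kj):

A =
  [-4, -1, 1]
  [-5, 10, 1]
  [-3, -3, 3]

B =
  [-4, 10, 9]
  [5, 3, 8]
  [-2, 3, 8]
A ⊗ B =
  [-8, 2, 5]
  [-9, 4, 4]
  [-7, 0, 5]

Apply the min-plus product entry-by-entry:
  C[0][0] = min over k of (A[0][0] + B[0][0] = -4 + -4 = -8, A[0][1] + B[1][0] = -1 + 5 = 4, A[0][2] + B[2][0] = 1 + -2 = -1) = -8 (attained at k = 0)
  C[0][1] = min over k of (A[0][0] + B[0][1] = -4 + 10 = 6, A[0][1] + B[1][1] = -1 + 3 = 2, A[0][2] + B[2][1] = 1 + 3 = 4) = 2 (attained at k = 1)
  C[0][2] = min over k of (A[0][0] + B[0][2] = -4 + 9 = 5, A[0][1] + B[1][2] = -1 + 8 = 7, A[0][2] + B[2][2] = 1 + 8 = 9) = 5 (attained at k = 0)
  C[1][0] = min over k of (A[1][0] + B[0][0] = -5 + -4 = -9, A[1][1] + B[1][0] = 10 + 5 = 15, A[1][2] + B[2][0] = 1 + -2 = -1) = -9 (attained at k = 0)
  C[1][1] = min over k of (A[1][0] + B[0][1] = -5 + 10 = 5, A[1][1] + B[1][1] = 10 + 3 = 13, A[1][2] + B[2][1] = 1 + 3 = 4) = 4 (attained at k = 2)
  C[1][2] = min over k of (A[1][0] + B[0][2] = -5 + 9 = 4, A[1][1] + B[1][2] = 10 + 8 = 18, A[1][2] + B[2][2] = 1 + 8 = 9) = 4 (attained at k = 0)
  C[2][0] = min over k of (A[2][0] + B[0][0] = -3 + -4 = -7, A[2][1] + B[1][0] = -3 + 5 = 2, A[2][2] + B[2][0] = 3 + -2 = 1) = -7 (attained at k = 0)
  C[2][1] = min over k of (A[2][0] + B[0][1] = -3 + 10 = 7, A[2][1] + B[1][1] = -3 + 3 = 0, A[2][2] + B[2][1] = 3 + 3 = 6) = 0 (attained at k = 1)
  C[2][2] = min over k of (A[2][0] + B[0][2] = -3 + 9 = 6, A[2][1] + B[1][2] = -3 + 8 = 5, A[2][2] + B[2][2] = 3 + 8 = 11) = 5 (attained at k = 1)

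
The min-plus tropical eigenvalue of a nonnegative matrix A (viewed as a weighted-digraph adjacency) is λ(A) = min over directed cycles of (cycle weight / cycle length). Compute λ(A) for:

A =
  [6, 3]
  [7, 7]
λ(A) = 5

Enumerate directed cycles and compute their means (weight / length). Sample:
  cycle 0 → 0: weight = 6, length = 1, mean = 6/1 ≈ 6.000
  cycle 1 → 1: weight = 7, length = 1, mean = 7/1 ≈ 7.000
  cycle 0 → 1 → 0: weight = 10, length = 2, mean = 10/2 ≈ 5.000
  cycle 1 → 0 → 1: weight = 10, length = 2, mean = 10/2 ≈ 5.000
Minimum mean = 5.000, attained e.g. along the cycle 0 → 1 → 0 with weight 10 and length 2. So λ(A) = 10/2 = 5.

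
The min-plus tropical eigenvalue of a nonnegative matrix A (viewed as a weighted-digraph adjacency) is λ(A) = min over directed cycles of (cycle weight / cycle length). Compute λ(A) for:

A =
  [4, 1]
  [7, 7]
λ(A) = 4

Enumerate directed cycles and compute their means (weight / length). Sample:
  cycle 0 → 0: weight = 4, length = 1, mean = 4/1 ≈ 4.000
  cycle 1 → 1: weight = 7, length = 1, mean = 7/1 ≈ 7.000
  cycle 0 → 1 → 0: weight = 8, length = 2, mean = 8/2 ≈ 4.000
  cycle 1 → 0 → 1: weight = 8, length = 2, mean = 8/2 ≈ 4.000
Minimum mean = 4.000, attained e.g. along the cycle 0 → 0 with weight 4 and length 1. So λ(A) = 4/1 = 4.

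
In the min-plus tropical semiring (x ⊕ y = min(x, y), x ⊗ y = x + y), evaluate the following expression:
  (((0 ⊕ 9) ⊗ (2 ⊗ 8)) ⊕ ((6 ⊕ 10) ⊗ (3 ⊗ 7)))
(((0 ⊕ 9) ⊗ (2 ⊗ 8)) ⊕ ((6 ⊕ 10) ⊗ (3 ⊗ 7))) = 10

Expand innermost to outermost. Recall ⊕ takes the minimum of its arguments and ⊗ takes their sum. Working out the expression (((0 ⊕ 9) ⊗ (2 ⊗ 8)) ⊕ ((6 ⊕ 10) ⊗ (3 ⊗ 7))) gives 10.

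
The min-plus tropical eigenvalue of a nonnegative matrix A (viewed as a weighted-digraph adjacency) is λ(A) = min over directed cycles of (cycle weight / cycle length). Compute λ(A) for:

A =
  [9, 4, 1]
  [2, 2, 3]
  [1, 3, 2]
λ(A) = 1

Enumerate directed cycles and compute their means (weight / length). Sample:
  cycle 0 → 0: weight = 9, length = 1, mean = 9/1 ≈ 9.000
  cycle 1 → 1: weight = 2, length = 1, mean = 2/1 ≈ 2.000
  cycle 2 → 2: weight = 2, length = 1, mean = 2/1 ≈ 2.000
  cycle 0 → 1 → 0: weight = 6, length = 2, mean = 6/2 ≈ 3.000
  cycle 0 → 2 → 0: weight = 2, length = 2, mean = 2/2 ≈ 1.000
  cycle 1 → 0 → 1: weight = 6, length = 2, mean = 6/2 ≈ 3.000
Minimum mean = 1.000, attained e.g. along the cycle 0 → 2 → 0 with weight 2 and length 2. So λ(A) = 2/2 = 1.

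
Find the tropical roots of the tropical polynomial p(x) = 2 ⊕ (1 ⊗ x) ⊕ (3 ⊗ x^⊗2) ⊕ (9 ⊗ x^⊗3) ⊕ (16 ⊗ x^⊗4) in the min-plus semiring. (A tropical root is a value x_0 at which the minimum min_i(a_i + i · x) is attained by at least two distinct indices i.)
Roots: {-7, -6, -2, 1}

Each tropical root is a break point of the lower envelope of the lines y = a_i + i · x (there are 5 lines, with slopes 0, 1, ..., 4). Only the lines that attain the minimum somewhere contribute to roots; other lines are dominated. Here the surviving (envelope) indices are i = 4, i = 3, i = 2, i = 1, i = 0.
Intersections between consecutive envelope lines give the roots: for adjacent envelope indices i < j the intersection is x = (a_i − a_j) / (j − i). Reading off the sorted break points: {-7, -6, -2, 1}.
Verification: at each break x_0, at least two indices attain the minimum of min_i(a_i + i · x_0).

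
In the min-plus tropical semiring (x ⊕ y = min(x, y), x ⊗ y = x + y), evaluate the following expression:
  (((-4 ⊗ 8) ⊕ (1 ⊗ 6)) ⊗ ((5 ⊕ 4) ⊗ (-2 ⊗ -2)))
(((-4 ⊗ 8) ⊕ (1 ⊗ 6)) ⊗ ((5 ⊕ 4) ⊗ (-2 ⊗ -2))) = 4

Expand innermost to outermost. Recall ⊕ takes the minimum of its arguments and ⊗ takes their sum. Working out the expression (((-4 ⊗ 8) ⊕ (1 ⊗ 6)) ⊗ ((5 ⊕ 4) ⊗ (-2 ⊗ -2))) gives 4.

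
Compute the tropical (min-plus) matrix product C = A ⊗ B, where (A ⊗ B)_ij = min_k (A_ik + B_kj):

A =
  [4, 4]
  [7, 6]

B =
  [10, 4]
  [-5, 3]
A ⊗ B =
  [-1, 7]
  [1, 9]

Apply the min-plus product entry-by-entry:
  C[0][0] = min over k of (A[0][0] + B[0][0] = 4 + 10 = 14, A[0][1] + B[1][0] = 4 + -5 = -1) = -1 (attained at k = 1)
  C[0][1] = min over k of (A[0][0] + B[0][1] = 4 + 4 = 8, A[0][1] + B[1][1] = 4 + 3 = 7) = 7 (attained at k = 1)
  C[1][0] = min over k of (A[1][0] + B[0][0] = 7 + 10 = 17, A[1][1] + B[1][0] = 6 + -5 = 1) = 1 (attained at k = 1)
  C[1][1] = min over k of (A[1][0] + B[0][1] = 7 + 4 = 11, A[1][1] + B[1][1] = 6 + 3 = 9) = 9 (attained at k = 1)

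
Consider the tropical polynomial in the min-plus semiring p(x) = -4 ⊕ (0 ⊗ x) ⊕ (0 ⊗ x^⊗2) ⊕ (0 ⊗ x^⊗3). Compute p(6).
p(6) = -4

A tropical monomial a ⊗ x^⊗i evaluates to a + i · x. Evaluating each term at x = 6:
  Term 0 contributes -4 + 0 · 6 = -4
  Term 1 contributes 0 + 1 · 6 = 6
  Term 2 contributes 0 + 2 · 6 = 12
  Term 3 contributes 0 + 3 · 6 = 18
p(6) = ⊕ of these = min[-4, 6, 12, 18] = -4.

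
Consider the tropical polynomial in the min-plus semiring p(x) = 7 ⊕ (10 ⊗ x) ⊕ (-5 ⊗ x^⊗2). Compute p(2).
p(2) = -1

A tropical monomial a ⊗ x^⊗i evaluates to a + i · x. Evaluating each term at x = 2:
  Term 0 contributes 7 + 0 · 2 = 7
  Term 1 contributes 10 + 1 · 2 = 12
  Term 2 contributes -5 + 2 · 2 = -1
p(2) = ⊕ of these = min[7, 12, -1] = -1.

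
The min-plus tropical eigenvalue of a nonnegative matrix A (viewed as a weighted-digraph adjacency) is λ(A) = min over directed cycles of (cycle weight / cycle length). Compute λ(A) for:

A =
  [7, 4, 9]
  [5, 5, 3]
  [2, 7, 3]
λ(A) = 3

Enumerate directed cycles and compute their means (weight / length). Sample:
  cycle 0 → 0: weight = 7, length = 1, mean = 7/1 ≈ 7.000
  cycle 1 → 1: weight = 5, length = 1, mean = 5/1 ≈ 5.000
  cycle 2 → 2: weight = 3, length = 1, mean = 3/1 ≈ 3.000
  cycle 0 → 1 → 0: weight = 9, length = 2, mean = 9/2 ≈ 4.500
  cycle 0 → 2 → 0: weight = 11, length = 2, mean = 11/2 ≈ 5.500
  cycle 1 → 0 → 1: weight = 9, length = 2, mean = 9/2 ≈ 4.500
Minimum mean = 3.000, attained e.g. along the cycle 2 → 2 with weight 3 and length 1. So λ(A) = 3/1 = 3.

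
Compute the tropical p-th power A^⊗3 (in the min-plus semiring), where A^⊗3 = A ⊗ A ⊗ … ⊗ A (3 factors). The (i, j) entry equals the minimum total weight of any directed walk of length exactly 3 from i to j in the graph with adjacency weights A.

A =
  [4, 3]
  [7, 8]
A^⊗3 =
  [12, 11]
  [15, 14]

Each entry (A^⊗3)_ij equals the minimum over all length-3 walks i = v_0 → v_1 → … → v_3 = j of Σ_t A[v_t][v_{t+1}]. For example, for (i, j) = (0, 1) we minimise over 4 possible intermediate vertex sequences; the minimum is 11, attained along the walk 0 → 0 → 0 → 1.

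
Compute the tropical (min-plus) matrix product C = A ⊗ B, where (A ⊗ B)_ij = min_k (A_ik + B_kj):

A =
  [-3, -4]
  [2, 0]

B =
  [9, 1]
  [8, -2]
A ⊗ B =
  [4, -6]
  [8, -2]

Apply the min-plus product entry-by-entry:
  C[0][0] = min over k of (A[0][0] + B[0][0] = -3 + 9 = 6, A[0][1] + B[1][0] = -4 + 8 = 4) = 4 (attained at k = 1)
  C[0][1] = min over k of (A[0][0] + B[0][1] = -3 + 1 = -2, A[0][1] + B[1][1] = -4 + -2 = -6) = -6 (attained at k = 1)
  C[1][0] = min over k of (A[1][0] + B[0][0] = 2 + 9 = 11, A[1][1] + B[1][0] = 0 + 8 = 8) = 8 (attained at k = 1)
  C[1][1] = min over k of (A[1][0] + B[0][1] = 2 + 1 = 3, A[1][1] + B[1][1] = 0 + -2 = -2) = -2 (attained at k = 1)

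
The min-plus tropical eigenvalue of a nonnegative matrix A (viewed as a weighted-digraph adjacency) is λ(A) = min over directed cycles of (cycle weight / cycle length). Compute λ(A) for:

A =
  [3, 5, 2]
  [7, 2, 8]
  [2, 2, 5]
λ(A) = 2

Enumerate directed cycles and compute their means (weight / length). Sample:
  cycle 0 → 0: weight = 3, length = 1, mean = 3/1 ≈ 3.000
  cycle 1 → 1: weight = 2, length = 1, mean = 2/1 ≈ 2.000
  cycle 2 → 2: weight = 5, length = 1, mean = 5/1 ≈ 5.000
  cycle 0 → 1 → 0: weight = 12, length = 2, mean = 12/2 ≈ 6.000
  cycle 0 → 2 → 0: weight = 4, length = 2, mean = 4/2 ≈ 2.000
  cycle 1 → 0 → 1: weight = 12, length = 2, mean = 12/2 ≈ 6.000
Minimum mean = 2.000, attained e.g. along the cycle 1 → 1 with weight 2 and length 1. So λ(A) = 2/1 = 2.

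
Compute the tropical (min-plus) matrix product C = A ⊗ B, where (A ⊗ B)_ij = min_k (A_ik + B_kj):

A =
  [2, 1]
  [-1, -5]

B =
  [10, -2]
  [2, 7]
A ⊗ B =
  [3, 0]
  [-3, -3]

Apply the min-plus product entry-by-entry:
  C[0][0] = min over k of (A[0][0] + B[0][0] = 2 + 10 = 12, A[0][1] + B[1][0] = 1 + 2 = 3) = 3 (attained at k = 1)
  C[0][1] = min over k of (A[0][0] + B[0][1] = 2 + -2 = 0, A[0][1] + B[1][1] = 1 + 7 = 8) = 0 (attained at k = 0)
  C[1][0] = min over k of (A[1][0] + B[0][0] = -1 + 10 = 9, A[1][1] + B[1][0] = -5 + 2 = -3) = -3 (attained at k = 1)
  C[1][1] = min over k of (A[1][0] + B[0][1] = -1 + -2 = -3, A[1][1] + B[1][1] = -5 + 7 = 2) = -3 (attained at k = 0)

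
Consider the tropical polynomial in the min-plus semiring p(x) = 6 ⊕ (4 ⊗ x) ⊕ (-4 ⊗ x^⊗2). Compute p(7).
p(7) = 6

A tropical monomial a ⊗ x^⊗i evaluates to a + i · x. Evaluating each term at x = 7:
  Term 0 contributes 6 + 0 · 7 = 6
  Term 1 contributes 4 + 1 · 7 = 11
  Term 2 contributes -4 + 2 · 7 = 10
p(7) = ⊕ of these = min[6, 11, 10] = 6.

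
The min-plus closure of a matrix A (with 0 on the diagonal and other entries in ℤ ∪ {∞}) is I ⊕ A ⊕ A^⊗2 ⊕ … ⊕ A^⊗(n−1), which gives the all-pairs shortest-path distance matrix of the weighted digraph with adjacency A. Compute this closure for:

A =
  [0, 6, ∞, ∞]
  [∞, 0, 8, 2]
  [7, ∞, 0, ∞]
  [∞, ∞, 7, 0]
Closure =
  [0, 6, 14, 8]
  [15, 0, 8, 2]
  [7, 13, 0, 15]
  [14, 20, 7, 0]

This is the Floyd-Warshall all-pairs shortest-path computation. For each intermediate vertex k = 0, 1, …, 3, update dist[i][j] ← min(dist[i][j], dist[i][k] + dist[k][j]). The final matrix gives, for each (i, j), the minimum total weight of any directed path from i to j (possibly empty when i = j).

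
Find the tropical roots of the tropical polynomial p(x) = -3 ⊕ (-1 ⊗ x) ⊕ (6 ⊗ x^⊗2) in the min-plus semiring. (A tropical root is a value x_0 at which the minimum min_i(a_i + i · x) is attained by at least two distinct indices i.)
Roots: {-7, -2}

Each tropical root is a break point of the lower envelope of the lines y = a_i + i · x (there are 3 lines, with slopes 0, 1, ..., 2). Only the lines that attain the minimum somewhere contribute to roots; other lines are dominated. Here the surviving (envelope) indices are i = 2, i = 1, i = 0.
Intersections between consecutive envelope lines give the roots: for adjacent envelope indices i < j the intersection is x = (a_i − a_j) / (j − i). Reading off the sorted break points: {-7, -2}.
Verification: at each break x_0, at least two indices attain the minimum of min_i(a_i + i · x_0).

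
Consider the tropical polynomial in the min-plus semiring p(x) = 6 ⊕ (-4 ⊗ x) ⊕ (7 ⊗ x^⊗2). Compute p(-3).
p(-3) = -7

A tropical monomial a ⊗ x^⊗i evaluates to a + i · x. Evaluating each term at x = -3:
  Term 0 contributes 6 + 0 · -3 = 6
  Term 1 contributes -4 + 1 · -3 = -7
  Term 2 contributes 7 + 2 · -3 = 1
p(-3) = ⊕ of these = min[6, -7, 1] = -7.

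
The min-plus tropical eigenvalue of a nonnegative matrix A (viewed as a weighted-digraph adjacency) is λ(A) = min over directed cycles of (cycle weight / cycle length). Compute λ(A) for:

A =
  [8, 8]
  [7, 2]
λ(A) = 2

Enumerate directed cycles and compute their means (weight / length). Sample:
  cycle 0 → 0: weight = 8, length = 1, mean = 8/1 ≈ 8.000
  cycle 1 → 1: weight = 2, length = 1, mean = 2/1 ≈ 2.000
  cycle 0 → 1 → 0: weight = 15, length = 2, mean = 15/2 ≈ 7.500
  cycle 1 → 0 → 1: weight = 15, length = 2, mean = 15/2 ≈ 7.500
Minimum mean = 2.000, attained e.g. along the cycle 1 → 1 with weight 2 and length 1. So λ(A) = 2/1 = 2.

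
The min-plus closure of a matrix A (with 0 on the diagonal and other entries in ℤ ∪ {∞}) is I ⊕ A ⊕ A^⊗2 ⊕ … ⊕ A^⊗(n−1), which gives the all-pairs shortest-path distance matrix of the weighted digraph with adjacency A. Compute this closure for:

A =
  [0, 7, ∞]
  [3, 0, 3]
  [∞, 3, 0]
Closure =
  [0, 7, 10]
  [3, 0, 3]
  [6, 3, 0]

This is the Floyd-Warshall all-pairs shortest-path computation. For each intermediate vertex k = 0, 1, …, 2, update dist[i][j] ← min(dist[i][j], dist[i][k] + dist[k][j]). The final matrix gives, for each (i, j), the minimum total weight of any directed path from i to j (possibly empty when i = j).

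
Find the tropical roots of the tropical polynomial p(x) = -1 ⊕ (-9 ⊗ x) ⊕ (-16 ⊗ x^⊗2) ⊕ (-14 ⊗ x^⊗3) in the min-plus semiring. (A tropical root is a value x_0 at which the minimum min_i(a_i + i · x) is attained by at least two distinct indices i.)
Roots: {-2, 7, 8}

Each tropical root is a break point of the lower envelope of the lines y = a_i + i · x (there are 4 lines, with slopes 0, 1, ..., 3). Only the lines that attain the minimum somewhere contribute to roots; other lines are dominated. Here the surviving (envelope) indices are i = 3, i = 2, i = 1, i = 0.
Intersections between consecutive envelope lines give the roots: for adjacent envelope indices i < j the intersection is x = (a_i − a_j) / (j − i). Reading off the sorted break points: {-2, 7, 8}.
Verification: at each break x_0, at least two indices attain the minimum of min_i(a_i + i · x_0).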